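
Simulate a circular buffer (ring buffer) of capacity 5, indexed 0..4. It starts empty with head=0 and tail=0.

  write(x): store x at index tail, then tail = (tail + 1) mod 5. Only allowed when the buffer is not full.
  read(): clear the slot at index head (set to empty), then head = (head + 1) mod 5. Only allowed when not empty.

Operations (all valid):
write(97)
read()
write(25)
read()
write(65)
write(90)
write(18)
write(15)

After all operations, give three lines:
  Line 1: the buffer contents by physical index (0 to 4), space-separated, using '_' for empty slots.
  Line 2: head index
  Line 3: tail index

write(97): buf=[97 _ _ _ _], head=0, tail=1, size=1
read(): buf=[_ _ _ _ _], head=1, tail=1, size=0
write(25): buf=[_ 25 _ _ _], head=1, tail=2, size=1
read(): buf=[_ _ _ _ _], head=2, tail=2, size=0
write(65): buf=[_ _ 65 _ _], head=2, tail=3, size=1
write(90): buf=[_ _ 65 90 _], head=2, tail=4, size=2
write(18): buf=[_ _ 65 90 18], head=2, tail=0, size=3
write(15): buf=[15 _ 65 90 18], head=2, tail=1, size=4

Answer: 15 _ 65 90 18
2
1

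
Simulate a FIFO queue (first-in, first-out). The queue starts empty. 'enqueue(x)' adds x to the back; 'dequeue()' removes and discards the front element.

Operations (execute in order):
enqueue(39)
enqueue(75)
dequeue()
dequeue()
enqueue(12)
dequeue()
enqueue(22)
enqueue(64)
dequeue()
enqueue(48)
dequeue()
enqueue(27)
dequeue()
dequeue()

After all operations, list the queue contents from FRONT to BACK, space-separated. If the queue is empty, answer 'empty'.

Answer: empty

Derivation:
enqueue(39): [39]
enqueue(75): [39, 75]
dequeue(): [75]
dequeue(): []
enqueue(12): [12]
dequeue(): []
enqueue(22): [22]
enqueue(64): [22, 64]
dequeue(): [64]
enqueue(48): [64, 48]
dequeue(): [48]
enqueue(27): [48, 27]
dequeue(): [27]
dequeue(): []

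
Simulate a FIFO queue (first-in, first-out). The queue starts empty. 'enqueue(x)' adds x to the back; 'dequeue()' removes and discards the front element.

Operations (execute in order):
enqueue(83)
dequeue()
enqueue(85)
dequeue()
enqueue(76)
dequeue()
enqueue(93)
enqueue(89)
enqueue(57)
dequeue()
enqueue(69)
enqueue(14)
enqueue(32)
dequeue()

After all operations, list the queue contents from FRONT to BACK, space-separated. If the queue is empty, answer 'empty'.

enqueue(83): [83]
dequeue(): []
enqueue(85): [85]
dequeue(): []
enqueue(76): [76]
dequeue(): []
enqueue(93): [93]
enqueue(89): [93, 89]
enqueue(57): [93, 89, 57]
dequeue(): [89, 57]
enqueue(69): [89, 57, 69]
enqueue(14): [89, 57, 69, 14]
enqueue(32): [89, 57, 69, 14, 32]
dequeue(): [57, 69, 14, 32]

Answer: 57 69 14 32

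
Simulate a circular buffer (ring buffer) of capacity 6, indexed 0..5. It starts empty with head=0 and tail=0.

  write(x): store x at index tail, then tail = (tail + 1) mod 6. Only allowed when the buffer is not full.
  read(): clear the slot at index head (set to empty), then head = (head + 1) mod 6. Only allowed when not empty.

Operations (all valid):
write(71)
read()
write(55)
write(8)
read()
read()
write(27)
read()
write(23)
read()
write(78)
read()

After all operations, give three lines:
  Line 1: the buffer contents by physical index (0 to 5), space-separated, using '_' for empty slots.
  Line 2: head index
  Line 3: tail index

Answer: _ _ _ _ _ _
0
0

Derivation:
write(71): buf=[71 _ _ _ _ _], head=0, tail=1, size=1
read(): buf=[_ _ _ _ _ _], head=1, tail=1, size=0
write(55): buf=[_ 55 _ _ _ _], head=1, tail=2, size=1
write(8): buf=[_ 55 8 _ _ _], head=1, tail=3, size=2
read(): buf=[_ _ 8 _ _ _], head=2, tail=3, size=1
read(): buf=[_ _ _ _ _ _], head=3, tail=3, size=0
write(27): buf=[_ _ _ 27 _ _], head=3, tail=4, size=1
read(): buf=[_ _ _ _ _ _], head=4, tail=4, size=0
write(23): buf=[_ _ _ _ 23 _], head=4, tail=5, size=1
read(): buf=[_ _ _ _ _ _], head=5, tail=5, size=0
write(78): buf=[_ _ _ _ _ 78], head=5, tail=0, size=1
read(): buf=[_ _ _ _ _ _], head=0, tail=0, size=0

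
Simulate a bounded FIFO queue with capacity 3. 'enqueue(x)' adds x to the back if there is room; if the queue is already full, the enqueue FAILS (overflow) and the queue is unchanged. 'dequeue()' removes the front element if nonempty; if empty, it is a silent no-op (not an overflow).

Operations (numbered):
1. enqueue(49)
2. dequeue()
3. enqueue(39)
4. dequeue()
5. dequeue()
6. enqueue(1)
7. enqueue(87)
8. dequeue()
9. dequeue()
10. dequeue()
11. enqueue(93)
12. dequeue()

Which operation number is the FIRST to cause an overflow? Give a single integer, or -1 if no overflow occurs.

Answer: -1

Derivation:
1. enqueue(49): size=1
2. dequeue(): size=0
3. enqueue(39): size=1
4. dequeue(): size=0
5. dequeue(): empty, no-op, size=0
6. enqueue(1): size=1
7. enqueue(87): size=2
8. dequeue(): size=1
9. dequeue(): size=0
10. dequeue(): empty, no-op, size=0
11. enqueue(93): size=1
12. dequeue(): size=0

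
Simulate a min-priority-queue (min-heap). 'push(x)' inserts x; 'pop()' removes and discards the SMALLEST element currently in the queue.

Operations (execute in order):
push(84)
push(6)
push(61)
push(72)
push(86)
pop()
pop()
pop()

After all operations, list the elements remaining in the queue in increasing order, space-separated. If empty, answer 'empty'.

Answer: 84 86

Derivation:
push(84): heap contents = [84]
push(6): heap contents = [6, 84]
push(61): heap contents = [6, 61, 84]
push(72): heap contents = [6, 61, 72, 84]
push(86): heap contents = [6, 61, 72, 84, 86]
pop() → 6: heap contents = [61, 72, 84, 86]
pop() → 61: heap contents = [72, 84, 86]
pop() → 72: heap contents = [84, 86]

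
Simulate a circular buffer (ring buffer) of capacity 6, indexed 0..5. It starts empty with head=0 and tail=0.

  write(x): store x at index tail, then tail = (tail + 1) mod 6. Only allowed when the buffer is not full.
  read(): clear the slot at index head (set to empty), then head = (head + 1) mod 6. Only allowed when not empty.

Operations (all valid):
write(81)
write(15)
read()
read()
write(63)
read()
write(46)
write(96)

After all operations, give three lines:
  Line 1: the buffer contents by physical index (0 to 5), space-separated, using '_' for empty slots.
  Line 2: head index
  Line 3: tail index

write(81): buf=[81 _ _ _ _ _], head=0, tail=1, size=1
write(15): buf=[81 15 _ _ _ _], head=0, tail=2, size=2
read(): buf=[_ 15 _ _ _ _], head=1, tail=2, size=1
read(): buf=[_ _ _ _ _ _], head=2, tail=2, size=0
write(63): buf=[_ _ 63 _ _ _], head=2, tail=3, size=1
read(): buf=[_ _ _ _ _ _], head=3, tail=3, size=0
write(46): buf=[_ _ _ 46 _ _], head=3, tail=4, size=1
write(96): buf=[_ _ _ 46 96 _], head=3, tail=5, size=2

Answer: _ _ _ 46 96 _
3
5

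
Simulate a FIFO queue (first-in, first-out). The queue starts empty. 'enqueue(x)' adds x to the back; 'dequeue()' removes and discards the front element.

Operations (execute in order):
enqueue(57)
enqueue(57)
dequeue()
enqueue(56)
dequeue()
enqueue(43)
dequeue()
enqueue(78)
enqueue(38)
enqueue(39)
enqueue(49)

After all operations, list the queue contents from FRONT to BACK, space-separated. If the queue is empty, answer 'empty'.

Answer: 43 78 38 39 49

Derivation:
enqueue(57): [57]
enqueue(57): [57, 57]
dequeue(): [57]
enqueue(56): [57, 56]
dequeue(): [56]
enqueue(43): [56, 43]
dequeue(): [43]
enqueue(78): [43, 78]
enqueue(38): [43, 78, 38]
enqueue(39): [43, 78, 38, 39]
enqueue(49): [43, 78, 38, 39, 49]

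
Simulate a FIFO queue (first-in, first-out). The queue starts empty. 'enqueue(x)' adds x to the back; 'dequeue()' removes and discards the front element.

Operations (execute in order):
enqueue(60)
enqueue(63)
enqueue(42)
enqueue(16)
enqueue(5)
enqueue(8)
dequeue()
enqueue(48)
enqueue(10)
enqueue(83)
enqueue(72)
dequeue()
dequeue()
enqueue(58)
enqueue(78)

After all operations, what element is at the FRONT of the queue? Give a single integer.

enqueue(60): queue = [60]
enqueue(63): queue = [60, 63]
enqueue(42): queue = [60, 63, 42]
enqueue(16): queue = [60, 63, 42, 16]
enqueue(5): queue = [60, 63, 42, 16, 5]
enqueue(8): queue = [60, 63, 42, 16, 5, 8]
dequeue(): queue = [63, 42, 16, 5, 8]
enqueue(48): queue = [63, 42, 16, 5, 8, 48]
enqueue(10): queue = [63, 42, 16, 5, 8, 48, 10]
enqueue(83): queue = [63, 42, 16, 5, 8, 48, 10, 83]
enqueue(72): queue = [63, 42, 16, 5, 8, 48, 10, 83, 72]
dequeue(): queue = [42, 16, 5, 8, 48, 10, 83, 72]
dequeue(): queue = [16, 5, 8, 48, 10, 83, 72]
enqueue(58): queue = [16, 5, 8, 48, 10, 83, 72, 58]
enqueue(78): queue = [16, 5, 8, 48, 10, 83, 72, 58, 78]

Answer: 16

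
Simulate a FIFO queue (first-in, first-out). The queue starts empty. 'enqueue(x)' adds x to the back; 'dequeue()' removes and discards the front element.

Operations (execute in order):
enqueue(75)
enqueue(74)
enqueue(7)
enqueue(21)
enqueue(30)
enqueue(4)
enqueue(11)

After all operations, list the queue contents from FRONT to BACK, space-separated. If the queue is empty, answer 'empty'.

enqueue(75): [75]
enqueue(74): [75, 74]
enqueue(7): [75, 74, 7]
enqueue(21): [75, 74, 7, 21]
enqueue(30): [75, 74, 7, 21, 30]
enqueue(4): [75, 74, 7, 21, 30, 4]
enqueue(11): [75, 74, 7, 21, 30, 4, 11]

Answer: 75 74 7 21 30 4 11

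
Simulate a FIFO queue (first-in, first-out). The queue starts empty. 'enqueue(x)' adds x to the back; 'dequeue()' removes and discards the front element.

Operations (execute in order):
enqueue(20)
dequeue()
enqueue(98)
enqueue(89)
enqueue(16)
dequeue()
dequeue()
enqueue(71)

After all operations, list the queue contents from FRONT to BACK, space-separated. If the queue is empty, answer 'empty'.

Answer: 16 71

Derivation:
enqueue(20): [20]
dequeue(): []
enqueue(98): [98]
enqueue(89): [98, 89]
enqueue(16): [98, 89, 16]
dequeue(): [89, 16]
dequeue(): [16]
enqueue(71): [16, 71]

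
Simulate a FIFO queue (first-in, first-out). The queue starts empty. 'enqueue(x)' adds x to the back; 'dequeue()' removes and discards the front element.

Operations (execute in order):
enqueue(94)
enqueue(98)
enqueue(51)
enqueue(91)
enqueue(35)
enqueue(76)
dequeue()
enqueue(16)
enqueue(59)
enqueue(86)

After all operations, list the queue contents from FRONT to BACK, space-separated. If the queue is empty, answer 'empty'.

enqueue(94): [94]
enqueue(98): [94, 98]
enqueue(51): [94, 98, 51]
enqueue(91): [94, 98, 51, 91]
enqueue(35): [94, 98, 51, 91, 35]
enqueue(76): [94, 98, 51, 91, 35, 76]
dequeue(): [98, 51, 91, 35, 76]
enqueue(16): [98, 51, 91, 35, 76, 16]
enqueue(59): [98, 51, 91, 35, 76, 16, 59]
enqueue(86): [98, 51, 91, 35, 76, 16, 59, 86]

Answer: 98 51 91 35 76 16 59 86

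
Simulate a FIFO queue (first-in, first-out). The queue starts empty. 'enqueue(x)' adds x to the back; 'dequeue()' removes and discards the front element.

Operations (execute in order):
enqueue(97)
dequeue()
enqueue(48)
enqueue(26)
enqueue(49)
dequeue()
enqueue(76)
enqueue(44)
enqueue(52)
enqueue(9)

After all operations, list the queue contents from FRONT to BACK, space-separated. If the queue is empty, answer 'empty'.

Answer: 26 49 76 44 52 9

Derivation:
enqueue(97): [97]
dequeue(): []
enqueue(48): [48]
enqueue(26): [48, 26]
enqueue(49): [48, 26, 49]
dequeue(): [26, 49]
enqueue(76): [26, 49, 76]
enqueue(44): [26, 49, 76, 44]
enqueue(52): [26, 49, 76, 44, 52]
enqueue(9): [26, 49, 76, 44, 52, 9]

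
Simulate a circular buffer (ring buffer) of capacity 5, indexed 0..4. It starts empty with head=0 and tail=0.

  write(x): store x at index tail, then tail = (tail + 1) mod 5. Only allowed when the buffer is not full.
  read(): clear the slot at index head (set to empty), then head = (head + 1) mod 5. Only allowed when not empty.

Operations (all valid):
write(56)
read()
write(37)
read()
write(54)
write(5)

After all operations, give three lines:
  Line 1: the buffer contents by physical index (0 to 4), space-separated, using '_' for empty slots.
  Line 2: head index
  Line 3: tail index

Answer: _ _ 54 5 _
2
4

Derivation:
write(56): buf=[56 _ _ _ _], head=0, tail=1, size=1
read(): buf=[_ _ _ _ _], head=1, tail=1, size=0
write(37): buf=[_ 37 _ _ _], head=1, tail=2, size=1
read(): buf=[_ _ _ _ _], head=2, tail=2, size=0
write(54): buf=[_ _ 54 _ _], head=2, tail=3, size=1
write(5): buf=[_ _ 54 5 _], head=2, tail=4, size=2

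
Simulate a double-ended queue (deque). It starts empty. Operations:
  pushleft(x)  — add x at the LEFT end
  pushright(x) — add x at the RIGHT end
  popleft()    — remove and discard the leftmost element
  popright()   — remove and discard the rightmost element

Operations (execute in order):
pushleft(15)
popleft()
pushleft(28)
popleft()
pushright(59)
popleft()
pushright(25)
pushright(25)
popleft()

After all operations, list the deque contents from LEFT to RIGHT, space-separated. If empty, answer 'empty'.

Answer: 25

Derivation:
pushleft(15): [15]
popleft(): []
pushleft(28): [28]
popleft(): []
pushright(59): [59]
popleft(): []
pushright(25): [25]
pushright(25): [25, 25]
popleft(): [25]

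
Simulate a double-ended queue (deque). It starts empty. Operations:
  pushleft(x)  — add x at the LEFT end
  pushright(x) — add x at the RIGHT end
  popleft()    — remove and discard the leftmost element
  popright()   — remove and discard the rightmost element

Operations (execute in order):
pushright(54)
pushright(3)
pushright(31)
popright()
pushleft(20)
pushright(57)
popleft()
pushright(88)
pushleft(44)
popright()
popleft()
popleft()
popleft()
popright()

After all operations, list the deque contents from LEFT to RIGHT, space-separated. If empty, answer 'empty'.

pushright(54): [54]
pushright(3): [54, 3]
pushright(31): [54, 3, 31]
popright(): [54, 3]
pushleft(20): [20, 54, 3]
pushright(57): [20, 54, 3, 57]
popleft(): [54, 3, 57]
pushright(88): [54, 3, 57, 88]
pushleft(44): [44, 54, 3, 57, 88]
popright(): [44, 54, 3, 57]
popleft(): [54, 3, 57]
popleft(): [3, 57]
popleft(): [57]
popright(): []

Answer: empty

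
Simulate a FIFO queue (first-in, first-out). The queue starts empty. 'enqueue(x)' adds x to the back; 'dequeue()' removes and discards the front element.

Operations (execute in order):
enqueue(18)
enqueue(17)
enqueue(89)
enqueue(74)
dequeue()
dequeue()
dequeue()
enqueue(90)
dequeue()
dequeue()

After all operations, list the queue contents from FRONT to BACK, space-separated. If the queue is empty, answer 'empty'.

enqueue(18): [18]
enqueue(17): [18, 17]
enqueue(89): [18, 17, 89]
enqueue(74): [18, 17, 89, 74]
dequeue(): [17, 89, 74]
dequeue(): [89, 74]
dequeue(): [74]
enqueue(90): [74, 90]
dequeue(): [90]
dequeue(): []

Answer: empty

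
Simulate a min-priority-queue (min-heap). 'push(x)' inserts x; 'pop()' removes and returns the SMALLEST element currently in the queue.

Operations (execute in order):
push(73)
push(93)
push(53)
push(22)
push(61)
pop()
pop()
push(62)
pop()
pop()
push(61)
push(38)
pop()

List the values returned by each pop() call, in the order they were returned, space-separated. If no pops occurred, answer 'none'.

Answer: 22 53 61 62 38

Derivation:
push(73): heap contents = [73]
push(93): heap contents = [73, 93]
push(53): heap contents = [53, 73, 93]
push(22): heap contents = [22, 53, 73, 93]
push(61): heap contents = [22, 53, 61, 73, 93]
pop() → 22: heap contents = [53, 61, 73, 93]
pop() → 53: heap contents = [61, 73, 93]
push(62): heap contents = [61, 62, 73, 93]
pop() → 61: heap contents = [62, 73, 93]
pop() → 62: heap contents = [73, 93]
push(61): heap contents = [61, 73, 93]
push(38): heap contents = [38, 61, 73, 93]
pop() → 38: heap contents = [61, 73, 93]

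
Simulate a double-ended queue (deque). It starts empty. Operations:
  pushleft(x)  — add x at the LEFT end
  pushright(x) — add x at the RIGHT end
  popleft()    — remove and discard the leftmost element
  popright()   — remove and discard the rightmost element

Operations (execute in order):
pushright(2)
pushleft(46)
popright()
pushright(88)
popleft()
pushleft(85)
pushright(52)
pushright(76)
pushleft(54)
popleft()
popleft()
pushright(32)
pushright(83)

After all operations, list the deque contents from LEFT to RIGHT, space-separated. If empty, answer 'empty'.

pushright(2): [2]
pushleft(46): [46, 2]
popright(): [46]
pushright(88): [46, 88]
popleft(): [88]
pushleft(85): [85, 88]
pushright(52): [85, 88, 52]
pushright(76): [85, 88, 52, 76]
pushleft(54): [54, 85, 88, 52, 76]
popleft(): [85, 88, 52, 76]
popleft(): [88, 52, 76]
pushright(32): [88, 52, 76, 32]
pushright(83): [88, 52, 76, 32, 83]

Answer: 88 52 76 32 83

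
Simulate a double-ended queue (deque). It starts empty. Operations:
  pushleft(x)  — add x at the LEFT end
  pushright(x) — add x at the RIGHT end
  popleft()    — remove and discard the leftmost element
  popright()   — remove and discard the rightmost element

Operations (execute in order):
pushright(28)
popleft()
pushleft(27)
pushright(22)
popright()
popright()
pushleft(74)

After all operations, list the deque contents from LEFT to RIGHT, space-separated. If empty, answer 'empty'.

Answer: 74

Derivation:
pushright(28): [28]
popleft(): []
pushleft(27): [27]
pushright(22): [27, 22]
popright(): [27]
popright(): []
pushleft(74): [74]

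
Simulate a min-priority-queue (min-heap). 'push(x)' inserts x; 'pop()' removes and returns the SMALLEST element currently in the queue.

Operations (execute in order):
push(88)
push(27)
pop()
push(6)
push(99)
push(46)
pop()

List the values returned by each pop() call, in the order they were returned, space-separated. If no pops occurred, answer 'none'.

push(88): heap contents = [88]
push(27): heap contents = [27, 88]
pop() → 27: heap contents = [88]
push(6): heap contents = [6, 88]
push(99): heap contents = [6, 88, 99]
push(46): heap contents = [6, 46, 88, 99]
pop() → 6: heap contents = [46, 88, 99]

Answer: 27 6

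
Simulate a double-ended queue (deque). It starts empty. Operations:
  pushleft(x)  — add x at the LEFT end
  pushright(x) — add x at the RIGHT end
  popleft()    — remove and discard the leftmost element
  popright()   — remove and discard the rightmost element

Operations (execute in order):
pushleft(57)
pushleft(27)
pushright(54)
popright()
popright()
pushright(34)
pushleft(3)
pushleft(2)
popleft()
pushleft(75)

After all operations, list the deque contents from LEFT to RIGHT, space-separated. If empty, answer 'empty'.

Answer: 75 3 27 34

Derivation:
pushleft(57): [57]
pushleft(27): [27, 57]
pushright(54): [27, 57, 54]
popright(): [27, 57]
popright(): [27]
pushright(34): [27, 34]
pushleft(3): [3, 27, 34]
pushleft(2): [2, 3, 27, 34]
popleft(): [3, 27, 34]
pushleft(75): [75, 3, 27, 34]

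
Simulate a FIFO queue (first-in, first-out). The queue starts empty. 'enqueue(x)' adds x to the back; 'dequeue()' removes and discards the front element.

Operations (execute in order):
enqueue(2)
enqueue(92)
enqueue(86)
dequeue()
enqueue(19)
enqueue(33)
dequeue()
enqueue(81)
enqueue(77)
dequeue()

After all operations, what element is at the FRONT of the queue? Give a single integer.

Answer: 19

Derivation:
enqueue(2): queue = [2]
enqueue(92): queue = [2, 92]
enqueue(86): queue = [2, 92, 86]
dequeue(): queue = [92, 86]
enqueue(19): queue = [92, 86, 19]
enqueue(33): queue = [92, 86, 19, 33]
dequeue(): queue = [86, 19, 33]
enqueue(81): queue = [86, 19, 33, 81]
enqueue(77): queue = [86, 19, 33, 81, 77]
dequeue(): queue = [19, 33, 81, 77]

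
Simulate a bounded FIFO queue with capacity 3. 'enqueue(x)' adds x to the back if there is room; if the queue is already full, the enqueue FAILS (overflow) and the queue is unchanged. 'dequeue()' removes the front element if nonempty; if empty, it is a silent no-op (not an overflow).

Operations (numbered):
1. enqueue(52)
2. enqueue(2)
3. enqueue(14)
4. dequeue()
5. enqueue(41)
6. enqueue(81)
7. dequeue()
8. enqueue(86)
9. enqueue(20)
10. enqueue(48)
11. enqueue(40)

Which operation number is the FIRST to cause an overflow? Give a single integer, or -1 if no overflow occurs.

Answer: 6

Derivation:
1. enqueue(52): size=1
2. enqueue(2): size=2
3. enqueue(14): size=3
4. dequeue(): size=2
5. enqueue(41): size=3
6. enqueue(81): size=3=cap → OVERFLOW (fail)
7. dequeue(): size=2
8. enqueue(86): size=3
9. enqueue(20): size=3=cap → OVERFLOW (fail)
10. enqueue(48): size=3=cap → OVERFLOW (fail)
11. enqueue(40): size=3=cap → OVERFLOW (fail)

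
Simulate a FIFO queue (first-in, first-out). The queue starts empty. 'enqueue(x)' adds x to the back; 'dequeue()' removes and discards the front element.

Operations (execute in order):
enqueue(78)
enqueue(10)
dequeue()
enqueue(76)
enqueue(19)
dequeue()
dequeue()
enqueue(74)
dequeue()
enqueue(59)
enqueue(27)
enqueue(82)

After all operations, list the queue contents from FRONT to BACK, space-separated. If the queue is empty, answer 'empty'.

Answer: 74 59 27 82

Derivation:
enqueue(78): [78]
enqueue(10): [78, 10]
dequeue(): [10]
enqueue(76): [10, 76]
enqueue(19): [10, 76, 19]
dequeue(): [76, 19]
dequeue(): [19]
enqueue(74): [19, 74]
dequeue(): [74]
enqueue(59): [74, 59]
enqueue(27): [74, 59, 27]
enqueue(82): [74, 59, 27, 82]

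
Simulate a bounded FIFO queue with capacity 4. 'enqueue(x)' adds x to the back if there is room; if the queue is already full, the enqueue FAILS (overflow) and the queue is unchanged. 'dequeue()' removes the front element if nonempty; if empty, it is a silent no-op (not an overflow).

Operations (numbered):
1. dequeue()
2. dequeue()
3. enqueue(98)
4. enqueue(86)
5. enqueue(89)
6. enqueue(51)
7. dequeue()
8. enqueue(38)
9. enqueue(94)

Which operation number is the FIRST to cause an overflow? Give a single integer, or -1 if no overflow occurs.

Answer: 9

Derivation:
1. dequeue(): empty, no-op, size=0
2. dequeue(): empty, no-op, size=0
3. enqueue(98): size=1
4. enqueue(86): size=2
5. enqueue(89): size=3
6. enqueue(51): size=4
7. dequeue(): size=3
8. enqueue(38): size=4
9. enqueue(94): size=4=cap → OVERFLOW (fail)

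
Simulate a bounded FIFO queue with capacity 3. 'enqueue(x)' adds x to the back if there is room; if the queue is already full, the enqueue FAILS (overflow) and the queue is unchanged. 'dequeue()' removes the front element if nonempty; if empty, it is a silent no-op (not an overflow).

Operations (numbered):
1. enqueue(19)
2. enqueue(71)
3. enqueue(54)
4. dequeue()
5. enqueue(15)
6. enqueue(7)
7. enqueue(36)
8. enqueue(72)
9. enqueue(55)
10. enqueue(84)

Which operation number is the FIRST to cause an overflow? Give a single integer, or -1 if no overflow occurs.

1. enqueue(19): size=1
2. enqueue(71): size=2
3. enqueue(54): size=3
4. dequeue(): size=2
5. enqueue(15): size=3
6. enqueue(7): size=3=cap → OVERFLOW (fail)
7. enqueue(36): size=3=cap → OVERFLOW (fail)
8. enqueue(72): size=3=cap → OVERFLOW (fail)
9. enqueue(55): size=3=cap → OVERFLOW (fail)
10. enqueue(84): size=3=cap → OVERFLOW (fail)

Answer: 6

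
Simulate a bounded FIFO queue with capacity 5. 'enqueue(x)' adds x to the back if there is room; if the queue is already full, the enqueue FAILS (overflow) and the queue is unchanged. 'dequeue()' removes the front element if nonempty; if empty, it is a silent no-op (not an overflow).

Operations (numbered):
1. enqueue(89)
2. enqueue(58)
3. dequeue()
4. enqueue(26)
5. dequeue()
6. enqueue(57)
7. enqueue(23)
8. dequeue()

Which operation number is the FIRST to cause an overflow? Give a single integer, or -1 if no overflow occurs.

Answer: -1

Derivation:
1. enqueue(89): size=1
2. enqueue(58): size=2
3. dequeue(): size=1
4. enqueue(26): size=2
5. dequeue(): size=1
6. enqueue(57): size=2
7. enqueue(23): size=3
8. dequeue(): size=2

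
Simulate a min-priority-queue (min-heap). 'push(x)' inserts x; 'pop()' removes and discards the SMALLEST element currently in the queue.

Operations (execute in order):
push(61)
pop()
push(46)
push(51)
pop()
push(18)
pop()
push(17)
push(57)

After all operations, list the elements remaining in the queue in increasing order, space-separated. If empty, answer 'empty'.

push(61): heap contents = [61]
pop() → 61: heap contents = []
push(46): heap contents = [46]
push(51): heap contents = [46, 51]
pop() → 46: heap contents = [51]
push(18): heap contents = [18, 51]
pop() → 18: heap contents = [51]
push(17): heap contents = [17, 51]
push(57): heap contents = [17, 51, 57]

Answer: 17 51 57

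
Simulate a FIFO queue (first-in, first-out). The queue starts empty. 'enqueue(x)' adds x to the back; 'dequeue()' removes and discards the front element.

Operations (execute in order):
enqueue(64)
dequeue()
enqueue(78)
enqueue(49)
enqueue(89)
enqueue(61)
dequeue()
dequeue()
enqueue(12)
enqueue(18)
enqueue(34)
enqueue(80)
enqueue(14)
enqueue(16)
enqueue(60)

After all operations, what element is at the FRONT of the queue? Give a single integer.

enqueue(64): queue = [64]
dequeue(): queue = []
enqueue(78): queue = [78]
enqueue(49): queue = [78, 49]
enqueue(89): queue = [78, 49, 89]
enqueue(61): queue = [78, 49, 89, 61]
dequeue(): queue = [49, 89, 61]
dequeue(): queue = [89, 61]
enqueue(12): queue = [89, 61, 12]
enqueue(18): queue = [89, 61, 12, 18]
enqueue(34): queue = [89, 61, 12, 18, 34]
enqueue(80): queue = [89, 61, 12, 18, 34, 80]
enqueue(14): queue = [89, 61, 12, 18, 34, 80, 14]
enqueue(16): queue = [89, 61, 12, 18, 34, 80, 14, 16]
enqueue(60): queue = [89, 61, 12, 18, 34, 80, 14, 16, 60]

Answer: 89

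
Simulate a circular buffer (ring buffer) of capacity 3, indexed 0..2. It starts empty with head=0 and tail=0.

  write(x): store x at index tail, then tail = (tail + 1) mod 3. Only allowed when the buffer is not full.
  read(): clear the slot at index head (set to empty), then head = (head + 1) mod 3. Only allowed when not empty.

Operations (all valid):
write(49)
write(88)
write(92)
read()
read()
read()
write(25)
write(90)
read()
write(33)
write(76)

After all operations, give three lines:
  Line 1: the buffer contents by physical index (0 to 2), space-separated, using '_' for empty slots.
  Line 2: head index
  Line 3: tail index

Answer: 76 90 33
1
1

Derivation:
write(49): buf=[49 _ _], head=0, tail=1, size=1
write(88): buf=[49 88 _], head=0, tail=2, size=2
write(92): buf=[49 88 92], head=0, tail=0, size=3
read(): buf=[_ 88 92], head=1, tail=0, size=2
read(): buf=[_ _ 92], head=2, tail=0, size=1
read(): buf=[_ _ _], head=0, tail=0, size=0
write(25): buf=[25 _ _], head=0, tail=1, size=1
write(90): buf=[25 90 _], head=0, tail=2, size=2
read(): buf=[_ 90 _], head=1, tail=2, size=1
write(33): buf=[_ 90 33], head=1, tail=0, size=2
write(76): buf=[76 90 33], head=1, tail=1, size=3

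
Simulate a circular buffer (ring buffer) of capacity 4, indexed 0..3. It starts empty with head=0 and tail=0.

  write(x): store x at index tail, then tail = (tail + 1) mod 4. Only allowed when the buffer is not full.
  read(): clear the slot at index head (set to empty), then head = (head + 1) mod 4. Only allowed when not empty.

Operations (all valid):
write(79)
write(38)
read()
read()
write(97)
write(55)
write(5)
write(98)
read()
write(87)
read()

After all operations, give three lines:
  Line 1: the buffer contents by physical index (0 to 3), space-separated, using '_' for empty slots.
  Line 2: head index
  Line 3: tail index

Answer: 5 98 87 _
0
3

Derivation:
write(79): buf=[79 _ _ _], head=0, tail=1, size=1
write(38): buf=[79 38 _ _], head=0, tail=2, size=2
read(): buf=[_ 38 _ _], head=1, tail=2, size=1
read(): buf=[_ _ _ _], head=2, tail=2, size=0
write(97): buf=[_ _ 97 _], head=2, tail=3, size=1
write(55): buf=[_ _ 97 55], head=2, tail=0, size=2
write(5): buf=[5 _ 97 55], head=2, tail=1, size=3
write(98): buf=[5 98 97 55], head=2, tail=2, size=4
read(): buf=[5 98 _ 55], head=3, tail=2, size=3
write(87): buf=[5 98 87 55], head=3, tail=3, size=4
read(): buf=[5 98 87 _], head=0, tail=3, size=3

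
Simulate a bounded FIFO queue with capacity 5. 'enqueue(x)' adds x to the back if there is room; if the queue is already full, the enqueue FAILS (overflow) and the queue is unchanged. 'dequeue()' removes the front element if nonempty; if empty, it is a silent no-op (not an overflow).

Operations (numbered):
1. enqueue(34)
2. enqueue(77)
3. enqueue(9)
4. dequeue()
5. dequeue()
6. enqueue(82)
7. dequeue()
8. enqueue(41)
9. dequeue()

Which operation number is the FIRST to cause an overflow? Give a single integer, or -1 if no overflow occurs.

1. enqueue(34): size=1
2. enqueue(77): size=2
3. enqueue(9): size=3
4. dequeue(): size=2
5. dequeue(): size=1
6. enqueue(82): size=2
7. dequeue(): size=1
8. enqueue(41): size=2
9. dequeue(): size=1

Answer: -1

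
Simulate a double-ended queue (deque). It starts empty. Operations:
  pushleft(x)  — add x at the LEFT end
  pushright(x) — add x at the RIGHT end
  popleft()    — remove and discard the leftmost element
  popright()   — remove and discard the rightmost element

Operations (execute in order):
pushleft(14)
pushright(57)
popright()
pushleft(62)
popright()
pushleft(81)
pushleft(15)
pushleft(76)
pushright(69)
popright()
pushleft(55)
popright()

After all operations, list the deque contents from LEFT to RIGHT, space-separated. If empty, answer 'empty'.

Answer: 55 76 15 81

Derivation:
pushleft(14): [14]
pushright(57): [14, 57]
popright(): [14]
pushleft(62): [62, 14]
popright(): [62]
pushleft(81): [81, 62]
pushleft(15): [15, 81, 62]
pushleft(76): [76, 15, 81, 62]
pushright(69): [76, 15, 81, 62, 69]
popright(): [76, 15, 81, 62]
pushleft(55): [55, 76, 15, 81, 62]
popright(): [55, 76, 15, 81]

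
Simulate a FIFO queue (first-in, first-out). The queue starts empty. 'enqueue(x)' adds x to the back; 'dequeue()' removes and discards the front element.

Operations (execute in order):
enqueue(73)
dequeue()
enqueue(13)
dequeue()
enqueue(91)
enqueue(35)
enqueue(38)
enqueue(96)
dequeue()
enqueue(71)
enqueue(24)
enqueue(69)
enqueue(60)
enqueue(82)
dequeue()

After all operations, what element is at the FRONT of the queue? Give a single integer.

enqueue(73): queue = [73]
dequeue(): queue = []
enqueue(13): queue = [13]
dequeue(): queue = []
enqueue(91): queue = [91]
enqueue(35): queue = [91, 35]
enqueue(38): queue = [91, 35, 38]
enqueue(96): queue = [91, 35, 38, 96]
dequeue(): queue = [35, 38, 96]
enqueue(71): queue = [35, 38, 96, 71]
enqueue(24): queue = [35, 38, 96, 71, 24]
enqueue(69): queue = [35, 38, 96, 71, 24, 69]
enqueue(60): queue = [35, 38, 96, 71, 24, 69, 60]
enqueue(82): queue = [35, 38, 96, 71, 24, 69, 60, 82]
dequeue(): queue = [38, 96, 71, 24, 69, 60, 82]

Answer: 38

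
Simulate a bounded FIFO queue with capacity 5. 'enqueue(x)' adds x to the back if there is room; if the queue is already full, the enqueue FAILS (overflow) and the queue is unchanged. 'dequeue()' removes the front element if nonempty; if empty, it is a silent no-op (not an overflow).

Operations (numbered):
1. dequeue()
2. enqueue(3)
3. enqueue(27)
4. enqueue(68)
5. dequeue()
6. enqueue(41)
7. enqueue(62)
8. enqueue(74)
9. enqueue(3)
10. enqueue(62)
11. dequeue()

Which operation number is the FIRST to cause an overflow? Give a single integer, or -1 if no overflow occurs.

1. dequeue(): empty, no-op, size=0
2. enqueue(3): size=1
3. enqueue(27): size=2
4. enqueue(68): size=3
5. dequeue(): size=2
6. enqueue(41): size=3
7. enqueue(62): size=4
8. enqueue(74): size=5
9. enqueue(3): size=5=cap → OVERFLOW (fail)
10. enqueue(62): size=5=cap → OVERFLOW (fail)
11. dequeue(): size=4

Answer: 9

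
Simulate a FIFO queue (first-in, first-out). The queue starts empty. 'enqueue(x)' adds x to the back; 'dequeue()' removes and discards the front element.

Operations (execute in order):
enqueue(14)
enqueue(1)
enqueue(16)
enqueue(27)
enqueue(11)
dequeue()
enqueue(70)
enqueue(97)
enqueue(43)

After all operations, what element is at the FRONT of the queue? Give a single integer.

Answer: 1

Derivation:
enqueue(14): queue = [14]
enqueue(1): queue = [14, 1]
enqueue(16): queue = [14, 1, 16]
enqueue(27): queue = [14, 1, 16, 27]
enqueue(11): queue = [14, 1, 16, 27, 11]
dequeue(): queue = [1, 16, 27, 11]
enqueue(70): queue = [1, 16, 27, 11, 70]
enqueue(97): queue = [1, 16, 27, 11, 70, 97]
enqueue(43): queue = [1, 16, 27, 11, 70, 97, 43]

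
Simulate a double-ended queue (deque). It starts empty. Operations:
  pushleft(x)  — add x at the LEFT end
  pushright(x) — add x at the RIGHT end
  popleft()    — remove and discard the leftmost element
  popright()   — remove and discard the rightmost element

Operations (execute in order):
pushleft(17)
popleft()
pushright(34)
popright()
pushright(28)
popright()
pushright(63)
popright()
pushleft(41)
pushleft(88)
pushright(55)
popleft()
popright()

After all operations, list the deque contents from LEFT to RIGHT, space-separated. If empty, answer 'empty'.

pushleft(17): [17]
popleft(): []
pushright(34): [34]
popright(): []
pushright(28): [28]
popright(): []
pushright(63): [63]
popright(): []
pushleft(41): [41]
pushleft(88): [88, 41]
pushright(55): [88, 41, 55]
popleft(): [41, 55]
popright(): [41]

Answer: 41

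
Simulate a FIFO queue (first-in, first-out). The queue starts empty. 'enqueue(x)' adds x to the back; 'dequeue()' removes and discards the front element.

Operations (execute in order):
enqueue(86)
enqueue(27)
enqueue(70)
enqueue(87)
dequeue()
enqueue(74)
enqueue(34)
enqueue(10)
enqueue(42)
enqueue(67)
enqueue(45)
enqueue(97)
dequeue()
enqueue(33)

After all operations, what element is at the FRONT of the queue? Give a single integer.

enqueue(86): queue = [86]
enqueue(27): queue = [86, 27]
enqueue(70): queue = [86, 27, 70]
enqueue(87): queue = [86, 27, 70, 87]
dequeue(): queue = [27, 70, 87]
enqueue(74): queue = [27, 70, 87, 74]
enqueue(34): queue = [27, 70, 87, 74, 34]
enqueue(10): queue = [27, 70, 87, 74, 34, 10]
enqueue(42): queue = [27, 70, 87, 74, 34, 10, 42]
enqueue(67): queue = [27, 70, 87, 74, 34, 10, 42, 67]
enqueue(45): queue = [27, 70, 87, 74, 34, 10, 42, 67, 45]
enqueue(97): queue = [27, 70, 87, 74, 34, 10, 42, 67, 45, 97]
dequeue(): queue = [70, 87, 74, 34, 10, 42, 67, 45, 97]
enqueue(33): queue = [70, 87, 74, 34, 10, 42, 67, 45, 97, 33]

Answer: 70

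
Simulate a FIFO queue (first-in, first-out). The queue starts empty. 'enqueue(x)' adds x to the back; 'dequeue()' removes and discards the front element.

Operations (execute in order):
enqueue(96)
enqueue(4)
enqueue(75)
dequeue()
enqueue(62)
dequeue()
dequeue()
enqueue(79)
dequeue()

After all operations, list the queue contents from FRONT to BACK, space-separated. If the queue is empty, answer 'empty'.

Answer: 79

Derivation:
enqueue(96): [96]
enqueue(4): [96, 4]
enqueue(75): [96, 4, 75]
dequeue(): [4, 75]
enqueue(62): [4, 75, 62]
dequeue(): [75, 62]
dequeue(): [62]
enqueue(79): [62, 79]
dequeue(): [79]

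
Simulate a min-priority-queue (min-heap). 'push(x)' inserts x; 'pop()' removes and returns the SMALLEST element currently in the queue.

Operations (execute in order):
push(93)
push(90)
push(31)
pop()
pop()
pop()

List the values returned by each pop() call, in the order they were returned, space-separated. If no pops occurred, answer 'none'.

push(93): heap contents = [93]
push(90): heap contents = [90, 93]
push(31): heap contents = [31, 90, 93]
pop() → 31: heap contents = [90, 93]
pop() → 90: heap contents = [93]
pop() → 93: heap contents = []

Answer: 31 90 93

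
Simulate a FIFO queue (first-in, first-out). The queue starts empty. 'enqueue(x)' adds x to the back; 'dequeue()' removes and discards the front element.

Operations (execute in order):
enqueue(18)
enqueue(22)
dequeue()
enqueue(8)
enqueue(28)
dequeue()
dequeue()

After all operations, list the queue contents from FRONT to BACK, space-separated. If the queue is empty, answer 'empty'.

enqueue(18): [18]
enqueue(22): [18, 22]
dequeue(): [22]
enqueue(8): [22, 8]
enqueue(28): [22, 8, 28]
dequeue(): [8, 28]
dequeue(): [28]

Answer: 28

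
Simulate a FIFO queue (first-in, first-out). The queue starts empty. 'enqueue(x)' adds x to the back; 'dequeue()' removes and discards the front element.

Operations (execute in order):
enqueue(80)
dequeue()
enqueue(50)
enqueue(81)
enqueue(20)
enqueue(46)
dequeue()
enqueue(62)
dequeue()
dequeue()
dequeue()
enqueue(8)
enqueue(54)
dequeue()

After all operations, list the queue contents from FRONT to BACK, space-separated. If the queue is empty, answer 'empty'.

Answer: 8 54

Derivation:
enqueue(80): [80]
dequeue(): []
enqueue(50): [50]
enqueue(81): [50, 81]
enqueue(20): [50, 81, 20]
enqueue(46): [50, 81, 20, 46]
dequeue(): [81, 20, 46]
enqueue(62): [81, 20, 46, 62]
dequeue(): [20, 46, 62]
dequeue(): [46, 62]
dequeue(): [62]
enqueue(8): [62, 8]
enqueue(54): [62, 8, 54]
dequeue(): [8, 54]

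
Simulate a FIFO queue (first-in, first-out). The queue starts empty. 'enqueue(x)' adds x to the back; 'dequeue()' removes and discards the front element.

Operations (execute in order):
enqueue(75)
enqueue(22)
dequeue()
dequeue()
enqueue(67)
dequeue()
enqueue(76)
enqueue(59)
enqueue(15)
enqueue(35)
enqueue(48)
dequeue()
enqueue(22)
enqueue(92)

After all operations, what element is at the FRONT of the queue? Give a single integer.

enqueue(75): queue = [75]
enqueue(22): queue = [75, 22]
dequeue(): queue = [22]
dequeue(): queue = []
enqueue(67): queue = [67]
dequeue(): queue = []
enqueue(76): queue = [76]
enqueue(59): queue = [76, 59]
enqueue(15): queue = [76, 59, 15]
enqueue(35): queue = [76, 59, 15, 35]
enqueue(48): queue = [76, 59, 15, 35, 48]
dequeue(): queue = [59, 15, 35, 48]
enqueue(22): queue = [59, 15, 35, 48, 22]
enqueue(92): queue = [59, 15, 35, 48, 22, 92]

Answer: 59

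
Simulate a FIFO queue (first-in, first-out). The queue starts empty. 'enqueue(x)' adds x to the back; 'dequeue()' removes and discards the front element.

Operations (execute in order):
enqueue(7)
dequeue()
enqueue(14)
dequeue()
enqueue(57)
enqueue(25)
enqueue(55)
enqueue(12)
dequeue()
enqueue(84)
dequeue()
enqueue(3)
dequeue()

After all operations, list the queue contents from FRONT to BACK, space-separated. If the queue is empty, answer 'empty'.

enqueue(7): [7]
dequeue(): []
enqueue(14): [14]
dequeue(): []
enqueue(57): [57]
enqueue(25): [57, 25]
enqueue(55): [57, 25, 55]
enqueue(12): [57, 25, 55, 12]
dequeue(): [25, 55, 12]
enqueue(84): [25, 55, 12, 84]
dequeue(): [55, 12, 84]
enqueue(3): [55, 12, 84, 3]
dequeue(): [12, 84, 3]

Answer: 12 84 3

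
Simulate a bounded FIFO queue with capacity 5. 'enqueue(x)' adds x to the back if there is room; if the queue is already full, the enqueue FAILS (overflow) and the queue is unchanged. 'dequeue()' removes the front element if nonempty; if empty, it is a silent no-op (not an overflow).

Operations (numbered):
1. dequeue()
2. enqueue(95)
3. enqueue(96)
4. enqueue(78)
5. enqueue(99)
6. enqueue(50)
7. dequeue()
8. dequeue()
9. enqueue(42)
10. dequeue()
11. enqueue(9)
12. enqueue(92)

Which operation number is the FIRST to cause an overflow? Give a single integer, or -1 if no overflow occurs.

Answer: -1

Derivation:
1. dequeue(): empty, no-op, size=0
2. enqueue(95): size=1
3. enqueue(96): size=2
4. enqueue(78): size=3
5. enqueue(99): size=4
6. enqueue(50): size=5
7. dequeue(): size=4
8. dequeue(): size=3
9. enqueue(42): size=4
10. dequeue(): size=3
11. enqueue(9): size=4
12. enqueue(92): size=5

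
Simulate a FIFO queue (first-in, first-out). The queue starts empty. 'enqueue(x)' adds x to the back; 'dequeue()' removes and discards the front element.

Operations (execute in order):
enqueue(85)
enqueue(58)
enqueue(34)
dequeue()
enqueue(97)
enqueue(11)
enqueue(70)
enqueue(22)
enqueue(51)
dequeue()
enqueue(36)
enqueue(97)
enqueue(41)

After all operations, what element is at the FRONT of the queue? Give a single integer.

Answer: 34

Derivation:
enqueue(85): queue = [85]
enqueue(58): queue = [85, 58]
enqueue(34): queue = [85, 58, 34]
dequeue(): queue = [58, 34]
enqueue(97): queue = [58, 34, 97]
enqueue(11): queue = [58, 34, 97, 11]
enqueue(70): queue = [58, 34, 97, 11, 70]
enqueue(22): queue = [58, 34, 97, 11, 70, 22]
enqueue(51): queue = [58, 34, 97, 11, 70, 22, 51]
dequeue(): queue = [34, 97, 11, 70, 22, 51]
enqueue(36): queue = [34, 97, 11, 70, 22, 51, 36]
enqueue(97): queue = [34, 97, 11, 70, 22, 51, 36, 97]
enqueue(41): queue = [34, 97, 11, 70, 22, 51, 36, 97, 41]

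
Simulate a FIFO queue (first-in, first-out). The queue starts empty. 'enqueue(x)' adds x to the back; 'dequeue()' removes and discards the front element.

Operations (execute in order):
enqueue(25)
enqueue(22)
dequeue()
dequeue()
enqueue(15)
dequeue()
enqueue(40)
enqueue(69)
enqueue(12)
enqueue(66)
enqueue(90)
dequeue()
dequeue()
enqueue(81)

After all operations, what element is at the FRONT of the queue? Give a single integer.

Answer: 12

Derivation:
enqueue(25): queue = [25]
enqueue(22): queue = [25, 22]
dequeue(): queue = [22]
dequeue(): queue = []
enqueue(15): queue = [15]
dequeue(): queue = []
enqueue(40): queue = [40]
enqueue(69): queue = [40, 69]
enqueue(12): queue = [40, 69, 12]
enqueue(66): queue = [40, 69, 12, 66]
enqueue(90): queue = [40, 69, 12, 66, 90]
dequeue(): queue = [69, 12, 66, 90]
dequeue(): queue = [12, 66, 90]
enqueue(81): queue = [12, 66, 90, 81]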